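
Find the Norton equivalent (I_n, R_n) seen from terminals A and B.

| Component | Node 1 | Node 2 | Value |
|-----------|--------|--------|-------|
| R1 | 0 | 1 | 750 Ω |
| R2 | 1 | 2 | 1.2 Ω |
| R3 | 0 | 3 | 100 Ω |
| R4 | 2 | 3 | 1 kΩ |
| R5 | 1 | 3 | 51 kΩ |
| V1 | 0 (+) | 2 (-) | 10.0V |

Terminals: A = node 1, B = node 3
Find the Thévenin equivalent first; then I_n = V_th/R_th and R_n = R_th.
Step 1 — V_th is the open-circuit voltage V_A - V_B (nothing connected across the terminals).
Nodal analysis, taking node 2 as the 0 V reference.
Source V1 fixes V_0 = 10 V.
KCL at each unknown node (sum of currents leaving = 0; resistances in Ω):
  Node 1: (V_1 - 10)/750 + (V_1 - 0)/1.2 + (V_1 - V_3)/51000 = 0
  Node 3: (V_3 - 10)/100 + (V_3 - 0)/1000 + (V_3 - V_1)/51000 = 0
Collecting terms (coefficients in siemens):
  0.8347·V_1 - 0.00001961·V_3 = 0.01333
  0.01102·V_3 - 0.00001961·V_1 = 0.1
Determinant D = (0.8347)(0.01102) - (-0.00001961)(-0.00001961) = 0.009198
V_1 = [(0.01333)(0.01102) - (-0.00001961)(0.1)]/D = 0.01619 V
V_3 = [(0.8347)(0.1) - (0.01333)(-0.00001961)]/D = 9.075 V
V_th = V_1 - V_3 = 0.01619 - 9.075 = -9.059 V
Step 2 — R_th: zero the source — replace V1 by a short circuit (node 2 merges into node 0) — and find the resistance seen between A (node 1) and B (node 3).
Reduce the network between node 1 (A) and node 3 (B) by series/parallel combination:
  Rp1 = R1 ‖ R2 (parallel, both between nodes 0 and 1) = 1/(1/750 + 1/1.2) = 1.198 Ω
  Rp2 = R3 ‖ R4 (parallel, both between nodes 0 and 3) = 1/(1/100 + 1/1000) = 90.91 Ω
  Rs1 = Rp1 + Rp2 (series, joined only at node 0) = 1.198 + 90.91 = 92.11 Ω
  Rp3 = R5 ‖ Rs1 (parallel, both between nodes 1 and 3) = 1/(1/51000 + 1/92.11) = 91.94 Ω
R_th = 91.94 Ω
I_n = V_th/R_th = -9.059/91.94 = -0.09853 A, and R_n = R_th = 91.94 Ω

Final answer: I_n = -0.09853 A, R_n = 91.94 Ω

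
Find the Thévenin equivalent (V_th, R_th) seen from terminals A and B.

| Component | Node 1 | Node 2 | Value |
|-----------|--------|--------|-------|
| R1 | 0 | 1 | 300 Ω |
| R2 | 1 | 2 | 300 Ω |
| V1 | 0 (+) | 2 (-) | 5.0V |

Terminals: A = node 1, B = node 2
Step 1 — V_th is the open-circuit voltage V_A - V_B (nothing connected across the terminals).
Nodal analysis, taking node 2 as the 0 V reference.
Source V1 fixes V_0 = 5 V.
KCL at each unknown node (sum of currents leaving = 0; resistances in Ω):
  Node 1: (V_1 - 5)/300 + (V_1 - 0)/300 = 0
Collecting terms: 0.006667 × V_1 = 0.01667  =>  V_1 = 2.5 V
V_th = V_1 - V_2 = 2.5 - 0 = 2.5 V
Step 2 — R_th: zero the source — replace V1 by a short circuit (node 2 merges into node 0) — and find the resistance seen between A (node 1) and B (node 0).
Reduce the network between node 1 (A) and node 0 (B) by series/parallel combination:
  Rp1 = R1 ‖ R2 (parallel, both between nodes 0 and 1) = 1/(1/300 + 1/300) = 150 Ω
R_th = 150 Ω

Final answer: V_th = 2.5 V, R_th = 150 Ω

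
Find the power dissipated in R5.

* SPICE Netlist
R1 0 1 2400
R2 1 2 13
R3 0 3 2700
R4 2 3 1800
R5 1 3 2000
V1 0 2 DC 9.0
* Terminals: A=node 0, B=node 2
Nodal analysis, taking node 2 as the 0 V reference.
Source V1 fixes V_0 = 9 V.
KCL at each unknown node (sum of currents leaving = 0; resistances in Ω):
  Node 1: (V_1 - 9)/2400 + (V_1 - 0)/13 + (V_1 - V_3)/2000 = 0
  Node 3: (V_3 - 9)/2700 + (V_3 - 0)/1800 + (V_3 - V_1)/2000 = 0
Collecting terms (coefficients in siemens):
  0.07784·V_1 - 0.0005·V_3 = 0.00375
  0.001426·V_3 - 0.0005·V_1 = 0.003333
Determinant D = (0.07784)(0.001426) - (-0.0005)(-0.0005) = 0.0001107
V_1 = [(0.00375)(0.001426) - (-0.0005)(0.003333)]/D = 0.06333 V
V_3 = [(0.07784)(0.003333) - (0.00375)(-0.0005)]/D = 2.36 V
I_R5 = (V_1 - V_3)/R5 = (0.06333 - 2.36)/2000 = -0.001148 A
P_R5 = I_R5² × R5 = (-0.001148)² × 2000 = 0.002637 W

Final answer: 0.002637 W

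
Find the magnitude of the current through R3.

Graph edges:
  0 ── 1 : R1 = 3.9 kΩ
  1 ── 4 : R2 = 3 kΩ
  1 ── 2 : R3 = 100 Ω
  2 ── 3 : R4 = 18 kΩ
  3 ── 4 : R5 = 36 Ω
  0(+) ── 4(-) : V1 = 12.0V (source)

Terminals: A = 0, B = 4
Nodal analysis, taking node 4 as the 0 V reference.
Source V1 fixes V_0 = 12 V.
KCL at each unknown node (sum of currents leaving = 0; resistances in Ω):
  Node 1: (V_1 - 12)/3900 + (V_1 - 0)/3000 + (V_1 - V_2)/100 = 0
  Node 2: (V_2 - V_1)/100 + (V_2 - V_3)/18000 = 0
  Node 3: (V_3 - V_2)/18000 + (V_3 - 0)/36 = 0
Collecting terms (coefficients in siemens):
  0.01059·V_1 - 0.01·V_2 = 0.003077
  0.01006·V_2 - 0.01·V_1 - 0.00005556·V_3 = 0
  0.02783·V_3 - 0.00005556·V_2 = 0
Solving these 3 simultaneous equations (Gaussian elimination) gives:
  V_1 = 4.771 V, V_2 = 4.745 V, V_3 = 0.009471 V
I_R3 = (V_1 - V_2)/R3 = (4.771 - 4.745)/100 = 0.0002631 A
|I_R3| = 0.0002631 A

Final answer: |I_R3| = 0.0002631 A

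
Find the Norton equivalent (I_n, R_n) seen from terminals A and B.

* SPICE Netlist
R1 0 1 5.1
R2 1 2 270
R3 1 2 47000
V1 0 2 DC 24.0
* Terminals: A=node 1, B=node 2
Find the Thévenin equivalent first; then I_n = V_th/R_th and R_n = R_th.
Step 1 — V_th is the open-circuit voltage V_A - V_B (nothing connected across the terminals).
Nodal analysis, taking node 2 as the 0 V reference.
Source V1 fixes V_0 = 24 V.
KCL at each unknown node (sum of currents leaving = 0; resistances in Ω):
  Node 1: (V_1 - 24)/5.1 + (V_1 - 0)/270 + (V_1 - 0)/47000 = 0
Collecting terms: 0.1998 × V_1 = 4.706  =>  V_1 = 23.55 V
V_th = V_1 - V_2 = 23.55 - 0 = 23.55 V
Step 2 — R_th: zero the source — replace V1 by a short circuit (node 2 merges into node 0) — and find the resistance seen between A (node 1) and B (node 0).
Reduce the network between node 1 (A) and node 0 (B) by series/parallel combination:
  Rp1 = R1 ‖ R2 ‖ R3 (parallel, all between nodes 0 and 1) = 1/(1/5.1 + 1/270 + 1/47000) = 5.005 Ω
R_th = 5.005 Ω
I_n = V_th/R_th = 23.55/5.005 = 4.706 A, and R_n = R_th = 5.005 Ω

Final answer: I_n = 4.706 A, R_n = 5.005 Ω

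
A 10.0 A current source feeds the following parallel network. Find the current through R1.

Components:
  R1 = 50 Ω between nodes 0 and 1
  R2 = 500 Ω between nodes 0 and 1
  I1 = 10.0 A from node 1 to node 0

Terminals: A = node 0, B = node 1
All resistors sit directly between nodes 0 and 1, so they are in parallel and share one voltage V; the full source current 10 A splits among them.
1/R_par = 1/50 + 1/500 = 0.022 S  =>  R_par = 45.45 Ω
V = I × R_par = 10 × 45.45 = 454.5 V
I_R1 = V/R1 = 454.5/50 = 9.091 A

Final answer: 9.091 A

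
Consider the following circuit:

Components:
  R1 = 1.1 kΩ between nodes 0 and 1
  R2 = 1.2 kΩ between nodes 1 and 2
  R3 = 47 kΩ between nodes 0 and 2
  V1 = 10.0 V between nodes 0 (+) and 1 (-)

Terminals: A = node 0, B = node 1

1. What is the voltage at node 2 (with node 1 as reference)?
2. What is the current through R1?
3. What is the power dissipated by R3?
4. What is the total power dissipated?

Nodal analysis, taking node 1 as the 0 V reference.
Source V1 fixes V_0 = 10 V.
KCL at each unknown node (sum of currents leaving = 0; resistances in Ω):
  Node 2: (V_2 - 0)/1200 + (V_2 - 10)/47000 = 0
Collecting terms: 0.0008546 × V_2 = 0.0002128  =>  V_2 = 0.249 V
Part 1:
  Read off the nodal solution: V_2 = 0.249 V
Part 2:
  I_R1 = (V_0 - V_1)/R1 = (10 - 0)/1100 = 0.009091 A
  Magnitude: I_R1 = 0.009091 A
Part 3:
  I_R3 = (V_0 - V_2)/R3 = (10 - 0.249)/47000 = 0.0002075 A
  P_R3 = I_R3² × R3 = (0.0002075)² × 47000 = 0.002023 W
Part 4:
  Power in each resistor, P = (ΔV)²/R:
    P_R1 = (10 - 0)²/1100 = 0.09091 W
    P_R2 = (0 - 0.249)²/1200 = 0.00005165 W
    P_R3 = (10 - 0.249)²/47000 = 0.002023 W
  P_total = P_R1 + P_R2 + P_R3 = 0.09298 W

Final answers:
1. V_2 = 0.249 V
2. I_R1 = 0.009091 A
3. P_R3 = 0.002023 W
4. P_total = 0.09298 W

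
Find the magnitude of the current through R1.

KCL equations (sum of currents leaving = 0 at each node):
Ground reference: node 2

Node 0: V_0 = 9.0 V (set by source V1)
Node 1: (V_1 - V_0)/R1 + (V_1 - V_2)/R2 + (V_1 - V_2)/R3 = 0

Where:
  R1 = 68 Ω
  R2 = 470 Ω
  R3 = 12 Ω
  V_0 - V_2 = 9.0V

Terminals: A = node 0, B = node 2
Nodal analysis, taking node 2 as the 0 V reference.
Source V1 fixes V_0 = 9 V.
KCL at each unknown node (sum of currents leaving = 0; resistances in Ω):
  Node 1: (V_1 - 9)/68 + (V_1 - 0)/470 + (V_1 - 0)/12 = 0
Collecting terms: 0.1002 × V_1 = 0.1324  =>  V_1 = 1.321 V
I_R1 = (V_0 - V_1)/R1 = (9 - 1.321)/68 = 0.1129 A
|I_R1| = 0.1129 A

Final answer: |I_R1| = 0.1129 A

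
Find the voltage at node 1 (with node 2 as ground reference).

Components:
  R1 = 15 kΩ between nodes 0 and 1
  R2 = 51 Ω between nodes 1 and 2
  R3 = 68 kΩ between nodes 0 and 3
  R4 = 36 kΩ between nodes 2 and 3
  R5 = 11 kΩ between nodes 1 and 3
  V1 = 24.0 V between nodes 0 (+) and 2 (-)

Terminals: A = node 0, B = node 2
Nodal analysis, taking node 2 as the 0 V reference.
Source V1 fixes V_0 = 24 V.
KCL at each unknown node (sum of currents leaving = 0; resistances in Ω):
  Node 1: (V_1 - 24)/15000 + (V_1 - 0)/51 + (V_1 - V_3)/11000 = 0
  Node 3: (V_3 - 24)/68000 + (V_3 - 0)/36000 + (V_3 - V_1)/11000 = 0
Collecting terms (coefficients in siemens):
  0.01977·V_1 - 0.00009091·V_3 = 0.0016
  0.0001334·V_3 - 0.00009091·V_1 = 0.0003529
Determinant D = (0.01977)(0.0001334) - (-0.00009091)(-0.00009091) = 0.000002628
V_1 = [(0.0016)(0.0001334) - (-0.00009091)(0.0003529)]/D = 0.09341 V
V_3 = [(0.01977)(0.0003529) - (0.0016)(-0.00009091)]/D = 2.71 V
The requested potential is V_1 = 0.09341 V.

Final answer: V_1 = 0.09341 V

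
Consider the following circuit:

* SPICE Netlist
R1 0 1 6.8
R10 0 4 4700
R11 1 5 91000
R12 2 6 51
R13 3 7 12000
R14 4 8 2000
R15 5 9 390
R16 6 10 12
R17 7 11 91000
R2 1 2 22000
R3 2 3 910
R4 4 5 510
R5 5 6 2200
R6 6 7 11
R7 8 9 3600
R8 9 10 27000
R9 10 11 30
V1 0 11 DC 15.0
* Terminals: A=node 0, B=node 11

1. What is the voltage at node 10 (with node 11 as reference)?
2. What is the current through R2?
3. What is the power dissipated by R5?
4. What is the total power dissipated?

Nodal analysis, taking node 11 as the 0 V reference.
Source V1 fixes V_0 = 15 V.
KCL at each unknown node (sum of currents leaving = 0; resistances in Ω):
  Node 1: (V_1 - 15)/6.8 + (V_1 - V_2)/22000 + (V_1 - V_5)/91000 = 0
  Node 2: (V_2 - V_1)/22000 + (V_2 - V_3)/910 + (V_2 - V_6)/51 = 0
  Node 3: (V_3 - V_2)/910 + (V_3 - V_7)/12000 = 0
  Node 4: (V_4 - V_5)/510 + (V_4 - 15)/4700 + (V_4 - V_8)/2000 = 0
  Node 5: (V_5 - V_4)/510 + (V_5 - V_6)/2200 + (V_5 - V_1)/91000 + (V_5 - V_9)/390 = 0
  Node 6: (V_6 - V_5)/2200 + (V_6 - V_7)/11 + (V_6 - V_2)/51 + (V_6 - V_10)/12 = 0
  Node 7: (V_7 - V_6)/11 + (V_7 - V_3)/12000 + (V_7 - 0)/91000 = 0
  Node 8: (V_8 - V_9)/3600 + (V_8 - V_4)/2000 = 0
  Node 9: (V_9 - V_8)/3600 + (V_9 - V_10)/27000 + (V_9 - V_5)/390 = 0
  Node 10: (V_10 - V_9)/27000 + (V_10 - 0)/30 + (V_10 - V_6)/12 = 0
Collecting terms (coefficients in siemens):
  0.1471·V_1 - 0.00004545·V_2 - 0.00001099·V_5 = 2.206
  0.02075·V_2 - 0.00004545·V_1 - 0.001099·V_3 - 0.01961·V_6 = 0
  0.001182·V_3 - 0.001099·V_2 - 0.00008333·V_7 = 0
  0.002674·V_4 - 0.001961·V_5 - 0.0005·V_8 = 0.003191
  0.00499·V_5 - 0.00001099·V_1 - 0.001961·V_4 - 0.0004545·V_6 - 0.002564·V_9 = 0
  0.1943·V_6 - 0.01961·V_2 - 0.0004545·V_5 - 0.09091·V_7 - 0.08333·V_10 = 0
  0.091·V_7 - 0.00008333·V_3 - 0.09091·V_6 = 0
  0.0007778·V_8 - 0.0005·V_4 - 0.0002778·V_9 = 0
  0.002879·V_9 - 0.002564·V_5 - 0.0002778·V_8 - 0.00003704·V_10 = 0
  0.1167·V_10 - 0.08333·V_6 - 0.00003704·V_9 = 0
Solving these 10 simultaneous equations (Gaussian elimination) gives:
  V_1 = 14.99 V, V_2 = 0.1509 V, V_3 = 0.1485 V, V_4 = 5.438 V
  V_5 = 4.487 V, V_6 = 0.1166 V, V_7 = 0.1166 V, V_8 = 5.1 V
  V_9 = 4.49 V, V_10 = 0.0847 V
Part 1:
  Read off the nodal solution: V_10 = 0.0847 V
Part 2:
  I_R2 = (V_1 - V_2)/R2 = (14.99 - 0.1509)/22000 = 0.0006747 A
  Magnitude: I_R2 = 0.0006747 A
Part 3:
  I_R5 = (V_5 - V_6)/R5 = (4.487 - 0.1166)/2200 = 0.001987 A
  P_R5 = I_R5² × R5 = (0.001987)² × 2200 = 0.008683 W
Part 4:
  Power in each resistor, P = (ΔV)²/R:
    P_R1 = (15 - 14.99)²/6.8 = 0.000004246 W
    P_R2 = (14.99 - 0.1509)²/22000 = 0.01002 W
    P_R3 = (0.1509 - 0.1485)²/910 = 0.000000006409 W
    P_R4 = (5.438 - 4.487)²/510 = 0.001774 W
    P_R5 = (4.487 - 0.1166)²/2200 = 0.008683 W
    P_R6 = (0.1166 - 0.1166)²/11 = 0.00000000002071 W
    P_R7 = (5.1 - 4.49)²/3600 = 0.0001033 W
    P_R8 = (4.49 - 0.0847)²/27000 = 0.0007187 W
    P_R9 = (0.0847 - 0)²/30 = 0.0002391 W
    P_R10 = (15 - 5.438)²/4700 = 0.01945 W
    P_R11 = (14.99 - 4.487)²/91000 = 0.001213 W
    P_R12 = (0.1509 - 0.1166)²/51 = 0.00002303 W
    P_R13 = (0.1485 - 0.1166)²/12000 = 0.00000008451 W
    P_R14 = (5.438 - 5.1)²/2000 = 0.0000574 W
    P_R15 = (4.487 - 4.49)²/390 = 0.00000001527 W
    P_R16 = (0.1166 - 0.0847)²/12 = 0.00008491 W
    P_R17 = (0.1166 - 0)²/91000 = 0.0000001495 W
  P_total = P_R1 + P_R2 + P_R3 + P_R4 + P_R5 + P_R6 + P_R7 + P_R8 + P_R9 + P_R10 + P_R11 + P_R12 + P_R13 + P_R14 + P_R15 + P_R16 + P_R17 = 0.04237 W

Final answers:
1. V_10 = 0.0847 V
2. I_R2 = 0.0006747 A
3. P_R5 = 0.008683 W
4. P_total = 0.04237 W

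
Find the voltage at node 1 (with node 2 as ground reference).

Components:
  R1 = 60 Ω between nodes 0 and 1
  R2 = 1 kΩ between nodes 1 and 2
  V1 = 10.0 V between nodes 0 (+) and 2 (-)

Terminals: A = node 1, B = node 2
Nodal analysis, taking node 2 as the 0 V reference.
Source V1 fixes V_0 = 10 V.
KCL at each unknown node (sum of currents leaving = 0; resistances in Ω):
  Node 1: (V_1 - 10)/60 + (V_1 - 0)/1000 = 0
Collecting terms: 0.01767 × V_1 = 0.1667  =>  V_1 = 9.434 V
The requested potential is V_1 = 9.434 V.

Final answer: V_1 = 9.434 V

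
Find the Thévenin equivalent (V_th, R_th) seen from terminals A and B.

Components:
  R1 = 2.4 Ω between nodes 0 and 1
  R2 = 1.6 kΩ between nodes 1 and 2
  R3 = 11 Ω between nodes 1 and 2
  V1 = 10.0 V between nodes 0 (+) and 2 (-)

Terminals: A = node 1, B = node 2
Step 1 — V_th is the open-circuit voltage V_A - V_B (nothing connected across the terminals).
Nodal analysis, taking node 2 as the 0 V reference.
Source V1 fixes V_0 = 10 V.
KCL at each unknown node (sum of currents leaving = 0; resistances in Ω):
  Node 1: (V_1 - 10)/2.4 + (V_1 - 0)/1600 + (V_1 - 0)/11 = 0
Collecting terms: 0.5082 × V_1 = 4.167  =>  V_1 = 8.199 V
V_th = V_1 - V_2 = 8.199 - 0 = 8.199 V
Step 2 — R_th: zero the source — replace V1 by a short circuit (node 2 merges into node 0) — and find the resistance seen between A (node 1) and B (node 0).
Reduce the network between node 1 (A) and node 0 (B) by series/parallel combination:
  Rp1 = R1 ‖ R2 ‖ R3 (parallel, all between nodes 0 and 1) = 1/(1/2.4 + 1/1600 + 1/11) = 1.968 Ω
R_th = 1.968 Ω

Final answer: V_th = 8.199 V, R_th = 1.968 Ω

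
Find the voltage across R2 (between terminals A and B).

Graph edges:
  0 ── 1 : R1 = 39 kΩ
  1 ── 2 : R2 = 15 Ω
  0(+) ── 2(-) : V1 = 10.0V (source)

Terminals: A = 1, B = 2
R1 and R2 are in series across V1 (node 0 → node 1 → node 2), and the output A–B is taken across R2, so this is a voltage divider.
Series current: I = V1/(R1 + R2) = 10/(39000 + 15) = 10/39020 = 0.0002563 A
V_R2 = I × R2 = V1 × R2/(R1 + R2) = 10 × 15/39020 = 0.003845 V

Final answer: 0.003845 V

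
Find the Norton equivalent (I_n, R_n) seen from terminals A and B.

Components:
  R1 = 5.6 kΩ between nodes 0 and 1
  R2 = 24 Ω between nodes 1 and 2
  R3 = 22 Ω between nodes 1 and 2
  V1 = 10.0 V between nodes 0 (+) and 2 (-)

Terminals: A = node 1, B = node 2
Find the Thévenin equivalent first; then I_n = V_th/R_th and R_n = R_th.
Step 1 — V_th is the open-circuit voltage V_A - V_B (nothing connected across the terminals).
Nodal analysis, taking node 2 as the 0 V reference.
Source V1 fixes V_0 = 10 V.
KCL at each unknown node (sum of currents leaving = 0; resistances in Ω):
  Node 1: (V_1 - 10)/5600 + (V_1 - 0)/24 + (V_1 - 0)/22 = 0
Collecting terms: 0.0873 × V_1 = 0.001786  =>  V_1 = 0.02045 V
V_th = V_1 - V_2 = 0.02045 - 0 = 0.02045 V
Step 2 — R_th: zero the source — replace V1 by a short circuit (node 2 merges into node 0) — and find the resistance seen between A (node 1) and B (node 0).
Reduce the network between node 1 (A) and node 0 (B) by series/parallel combination:
  Rp1 = R1 ‖ R2 ‖ R3 (parallel, all between nodes 0 and 1) = 1/(1/5600 + 1/24 + 1/22) = 11.45 Ω
R_th = 11.45 Ω
I_n = V_th/R_th = 0.02045/11.45 = 0.001786 A, and R_n = R_th = 11.45 Ω

Final answer: I_n = 0.001786 A, R_n = 11.45 Ω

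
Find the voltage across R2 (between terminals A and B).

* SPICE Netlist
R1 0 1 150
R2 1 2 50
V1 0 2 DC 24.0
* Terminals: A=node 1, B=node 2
R1 and R2 are in series across V1 (node 0 → node 1 → node 2), and the output A–B is taken across R2, so this is a voltage divider.
Series current: I = V1/(R1 + R2) = 24/(150 + 50) = 24/200 = 0.12 A
V_R2 = I × R2 = V1 × R2/(R1 + R2) = 24 × 50/200 = 6 V

Final answer: 6 V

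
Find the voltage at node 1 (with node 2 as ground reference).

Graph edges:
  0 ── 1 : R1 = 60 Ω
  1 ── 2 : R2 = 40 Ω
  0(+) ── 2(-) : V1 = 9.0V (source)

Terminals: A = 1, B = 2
Nodal analysis, taking node 2 as the 0 V reference.
Source V1 fixes V_0 = 9 V.
KCL at each unknown node (sum of currents leaving = 0; resistances in Ω):
  Node 1: (V_1 - 9)/60 + (V_1 - 0)/40 = 0
Collecting terms: 0.04167 × V_1 = 0.15  =>  V_1 = 3.6 V
The requested potential is V_1 = 3.6 V.

Final answer: V_1 = 3.6 V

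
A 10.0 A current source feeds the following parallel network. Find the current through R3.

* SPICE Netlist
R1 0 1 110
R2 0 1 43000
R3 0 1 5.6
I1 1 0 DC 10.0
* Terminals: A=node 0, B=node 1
All resistors sit directly between nodes 0 and 1, so they are in parallel and share one voltage V; the full source current 10 A splits among them.
1/R_par = 1/110 + 1/43000 + 1/5.6 = 0.1877 S  =>  R_par = 5.328 Ω
V = I × R_par = 10 × 5.328 = 53.28 V
I_R3 = V/R3 = 53.28/5.6 = 9.514 A

Final answer: 9.514 A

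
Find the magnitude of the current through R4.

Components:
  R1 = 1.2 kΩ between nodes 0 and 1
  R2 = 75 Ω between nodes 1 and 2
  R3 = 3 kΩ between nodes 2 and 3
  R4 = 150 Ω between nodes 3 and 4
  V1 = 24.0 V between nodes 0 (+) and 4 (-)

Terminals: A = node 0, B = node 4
Nodal analysis, taking node 4 as the 0 V reference.
Source V1 fixes V_0 = 24 V.
KCL at each unknown node (sum of currents leaving = 0; resistances in Ω):
  Node 1: (V_1 - 24)/1200 + (V_1 - V_2)/75 = 0
  Node 2: (V_2 - V_1)/75 + (V_2 - V_3)/3000 = 0
  Node 3: (V_3 - V_2)/3000 + (V_3 - 0)/150 = 0
Collecting terms (coefficients in siemens):
  0.01417·V_1 - 0.01333·V_2 = 0.02
  0.01367·V_2 - 0.01333·V_1 - 0.0003333·V_3 = 0
  0.007·V_3 - 0.0003333·V_2 = 0
Solving these 3 simultaneous equations (Gaussian elimination) gives:
  V_1 = 17.49 V, V_2 = 17.08 V, V_3 = 0.8136 V
I_R4 = (V_3 - V_4)/R4 = (0.8136 - 0)/150 = 0.005424 A
|I_R4| = 0.005424 A

Final answer: |I_R4| = 0.005424 A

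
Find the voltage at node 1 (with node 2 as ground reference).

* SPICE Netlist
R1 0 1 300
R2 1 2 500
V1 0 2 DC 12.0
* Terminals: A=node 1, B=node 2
Nodal analysis, taking node 2 as the 0 V reference.
Source V1 fixes V_0 = 12 V.
KCL at each unknown node (sum of currents leaving = 0; resistances in Ω):
  Node 1: (V_1 - 12)/300 + (V_1 - 0)/500 = 0
Collecting terms: 0.005333 × V_1 = 0.04  =>  V_1 = 7.5 V
The requested potential is V_1 = 7.5 V.

Final answer: V_1 = 7.5 V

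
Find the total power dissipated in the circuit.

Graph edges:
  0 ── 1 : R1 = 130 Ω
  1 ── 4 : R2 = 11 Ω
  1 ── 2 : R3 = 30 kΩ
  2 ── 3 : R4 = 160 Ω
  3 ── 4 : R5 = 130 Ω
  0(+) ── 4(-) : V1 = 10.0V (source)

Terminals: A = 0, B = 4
Nodal analysis, taking node 4 as the 0 V reference.
Source V1 fixes V_0 = 10 V.
KCL at each unknown node (sum of currents leaving = 0; resistances in Ω):
  Node 1: (V_1 - 10)/130 + (V_1 - 0)/11 + (V_1 - V_2)/30000 = 0
  Node 2: (V_2 - V_1)/30000 + (V_2 - V_3)/160 = 0
  Node 3: (V_3 - V_2)/160 + (V_3 - 0)/130 = 0
Collecting terms (coefficients in siemens):
  0.09863·V_1 - 0.00003333·V_2 = 0.07692
  0.006283·V_2 - 0.00003333·V_1 - 0.00625·V_3 = 0
  0.01394·V_3 - 0.00625·V_2 = 0
Solving these 3 simultaneous equations (Gaussian elimination) gives:
  V_1 = 0.7799 V, V_2 = 0.007467 V, V_3 = 0.003347 V
Power in each resistor, P = (ΔV)²/R:
  P_R1 = (10 - 0.7799)²/130 = 0.6539 W
  P_R2 = (0.7799 - 0)²/11 = 0.05529 W
  P_R3 = (0.7799 - 0.007467)²/30000 = 0.00001989 W
  P_R4 = (0.007467 - 0.003347)²/160 = 0.0000001061 W
  P_R5 = (0.003347 - 0)²/130 = 0.00000008618 W
P_total = P_R1 + P_R2 + P_R3 + P_R4 + P_R5 = 0.7092 W

Final answer: 0.7092 W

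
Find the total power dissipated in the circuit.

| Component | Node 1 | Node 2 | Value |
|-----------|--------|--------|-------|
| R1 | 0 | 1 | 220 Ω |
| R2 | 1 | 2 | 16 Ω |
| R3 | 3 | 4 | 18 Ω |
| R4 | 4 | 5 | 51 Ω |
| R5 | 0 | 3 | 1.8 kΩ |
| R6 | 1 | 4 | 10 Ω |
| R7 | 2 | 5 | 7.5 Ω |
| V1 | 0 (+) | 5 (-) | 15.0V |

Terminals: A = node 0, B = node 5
Nodal analysis, taking node 5 as the 0 V reference.
Source V1 fixes V_0 = 15 V.
KCL at each unknown node (sum of currents leaving = 0; resistances in Ω):
  Node 1: (V_1 - 15)/220 + (V_1 - V_2)/16 + (V_1 - V_4)/10 = 0
  Node 2: (V_2 - V_1)/16 + (V_2 - 0)/7.5 = 0
  Node 3: (V_3 - V_4)/18 + (V_3 - 15)/1800 = 0
  Node 4: (V_4 - V_3)/18 + (V_4 - 0)/51 + (V_4 - V_1)/10 = 0
Collecting terms (coefficients in siemens):
  0.167·V_1 - 0.0625·V_2 - 0.1·V_4 = 0.06818
  0.1958·V_2 - 0.0625·V_1 = 0
  0.05611·V_3 - 0.05556·V_4 = 0.008333
  0.1752·V_4 - 0.1·V_1 - 0.05556·V_3 = 0
Solving these 4 simultaneous equations (Gaussian elimination) gives:
  V_1 = 1.175 V, V_2 = 0.375 V, V_3 = 1.185 V, V_4 = 1.046 V
Power in each resistor, P = (ΔV)²/R:
  P_R1 = (15 - 1.175)²/220 = 0.8688 W
  P_R2 = (1.175 - 0.375)²/16 = 0.04 W
  P_R3 = (1.185 - 1.046)²/18 = 0.00106 W
  P_R4 = (1.046 - 0)²/51 = 0.02147 W
  P_R5 = (15 - 1.185)²/1800 = 0.106 W
  P_R6 = (1.175 - 1.046)²/10 = 0.00165 W
  P_R7 = (0.375 - 0)²/7.5 = 0.01875 W
P_total = P_R1 + P_R2 + P_R3 + P_R4 + P_R5 + P_R6 + P_R7 = 1.058 W

Final answer: 1.058 W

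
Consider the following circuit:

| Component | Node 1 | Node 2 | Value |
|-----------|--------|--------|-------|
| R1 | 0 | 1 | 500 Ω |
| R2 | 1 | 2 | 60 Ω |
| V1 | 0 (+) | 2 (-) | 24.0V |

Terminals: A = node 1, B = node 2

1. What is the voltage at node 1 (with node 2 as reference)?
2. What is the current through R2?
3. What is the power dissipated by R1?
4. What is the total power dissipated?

Nodal analysis, taking node 2 as the 0 V reference.
Source V1 fixes V_0 = 24 V.
KCL at each unknown node (sum of currents leaving = 0; resistances in Ω):
  Node 1: (V_1 - 24)/500 + (V_1 - 0)/60 = 0
Collecting terms: 0.01867 × V_1 = 0.048  =>  V_1 = 2.571 V
Part 1:
  Read off the nodal solution: V_1 = 2.571 V
Part 2:
  I_R2 = (V_1 - V_2)/R2 = (2.571 - 0)/60 = 0.04286 A
  Magnitude: I_R2 = 0.04286 A
Part 3:
  I_R1 = (V_0 - V_1)/R1 = (24 - 2.571)/500 = 0.04286 A
  P_R1 = I_R1² × R1 = (0.04286)² × 500 = 0.9184 W
Part 4:
  Power in each resistor, P = (ΔV)²/R:
    P_R1 = (24 - 2.571)²/500 = 0.9184 W
    P_R2 = (2.571 - 0)²/60 = 0.1102 W
  P_total = P_R1 + P_R2 = 1.029 W

Final answers:
1. V_1 = 2.571 V
2. I_R2 = 0.04286 A
3. P_R1 = 0.9184 W
4. P_total = 1.029 W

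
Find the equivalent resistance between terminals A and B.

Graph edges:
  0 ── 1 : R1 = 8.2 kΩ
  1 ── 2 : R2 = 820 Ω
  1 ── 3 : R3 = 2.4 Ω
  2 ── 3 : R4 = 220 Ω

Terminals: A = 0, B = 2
Reduce the network between node 0 (A) and node 2 (B) by series/parallel combination:
  Rs1 = R3 + R4 (series, joined only at node 3) = 2.4 + 220 = 222.4 Ω
  Rp1 = R2 ‖ Rs1 (parallel, both between nodes 1 and 2) = 1/(1/820 + 1/222.4) = 175 Ω
  Rs2 = R1 + Rp1 (series, joined only at node 1) = 8200 + 175 = 8375 Ω
R_eq = 8.375 kΩ

Final answer: 8.375 kΩ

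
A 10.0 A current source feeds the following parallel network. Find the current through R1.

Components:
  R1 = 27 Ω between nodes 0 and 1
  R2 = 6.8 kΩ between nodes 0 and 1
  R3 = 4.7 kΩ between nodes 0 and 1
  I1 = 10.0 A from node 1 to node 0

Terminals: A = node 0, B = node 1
All resistors sit directly between nodes 0 and 1, so they are in parallel and share one voltage V; the full source current 10 A splits among them.
1/R_par = 1/27 + 1/6800 + 1/4700 = 0.0374 S  =>  R_par = 26.74 Ω
V = I × R_par = 10 × 26.74 = 267.4 V
I_R1 = V/R1 = 267.4/27 = 9.904 A

Final answer: 9.904 A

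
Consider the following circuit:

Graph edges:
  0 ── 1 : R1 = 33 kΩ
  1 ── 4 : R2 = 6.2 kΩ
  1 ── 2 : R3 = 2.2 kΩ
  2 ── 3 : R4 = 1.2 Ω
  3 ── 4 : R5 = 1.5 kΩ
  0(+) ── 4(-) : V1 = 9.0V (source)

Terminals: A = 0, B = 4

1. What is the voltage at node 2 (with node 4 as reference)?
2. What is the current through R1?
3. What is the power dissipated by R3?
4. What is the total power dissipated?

Nodal analysis, taking node 4 as the 0 V reference.
Source V1 fixes V_0 = 9 V.
KCL at each unknown node (sum of currents leaving = 0; resistances in Ω):
  Node 1: (V_1 - 9)/33000 + (V_1 - 0)/6200 + (V_1 - V_2)/2200 = 0
  Node 2: (V_2 - V_1)/2200 + (V_2 - V_3)/1.2 = 0
  Node 3: (V_3 - V_2)/1.2 + (V_3 - 0)/1500 = 0
Collecting terms (coefficients in siemens):
  0.0006461·V_1 - 0.0004545·V_2 = 0.0002727
  0.8338·V_2 - 0.0004545·V_1 - 0.8333·V_3 = 0
  0.834·V_3 - 0.8333·V_2 = 0
Solving these 3 simultaneous equations (Gaussian elimination) gives:
  V_1 = 0.5906 V, V_2 = 0.2395 V, V_3 = 0.2394 V
Part 1:
  Read off the nodal solution: V_2 = 0.2395 V
Part 2:
  I_R1 = (V_0 - V_1)/R1 = (9 - 0.5906)/33000 = 0.0002548 A
  Magnitude: I_R1 = 0.0002548 A
Part 3:
  I_R3 = (V_1 - V_2)/R3 = (0.5906 - 0.2395)/2200 = 0.0001596 A
  P_R3 = I_R3² × R3 = (0.0001596)² × 2200 = 0.00005602 W
Part 4:
  Power in each resistor, P = (ΔV)²/R:
    P_R1 = (9 - 0.5906)²/33000 = 0.002143 W
    P_R2 = (0.5906 - 0)²/6200 = 0.00005626 W
    P_R3 = (0.5906 - 0.2395)²/2200 = 0.00005602 W
    P_R4 = (0.2395 - 0.2394)²/1.2 = 0.00000003056 W
    P_R5 = (0.2394 - 0)²/1500 = 0.00003819 W
  P_total = P_R1 + P_R2 + P_R3 + P_R4 + P_R5 = 0.002293 W

Final answers:
1. V_2 = 0.2395 V
2. I_R1 = 0.0002548 A
3. P_R3 = 5.602e-05 W
4. P_total = 0.002293 W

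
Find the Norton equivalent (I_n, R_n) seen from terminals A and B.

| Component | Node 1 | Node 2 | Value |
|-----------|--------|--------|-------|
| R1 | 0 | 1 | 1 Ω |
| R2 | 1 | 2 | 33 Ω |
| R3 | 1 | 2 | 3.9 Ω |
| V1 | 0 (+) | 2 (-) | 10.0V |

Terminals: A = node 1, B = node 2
Find the Thévenin equivalent first; then I_n = V_th/R_th and R_n = R_th.
Step 1 — V_th is the open-circuit voltage V_A - V_B (nothing connected across the terminals).
Nodal analysis, taking node 2 as the 0 V reference.
Source V1 fixes V_0 = 10 V.
KCL at each unknown node (sum of currents leaving = 0; resistances in Ω):
  Node 1: (V_1 - 10)/1 + (V_1 - 0)/33 + (V_1 - 0)/3.9 = 0
Collecting terms: 1.287 × V_1 = 10  =>  V_1 = 7.772 V
V_th = V_1 - V_2 = 7.772 - 0 = 7.772 V
Step 2 — R_th: zero the source — replace V1 by a short circuit (node 2 merges into node 0) — and find the resistance seen between A (node 1) and B (node 0).
Reduce the network between node 1 (A) and node 0 (B) by series/parallel combination:
  Rp1 = R1 ‖ R2 ‖ R3 (parallel, all between nodes 0 and 1) = 1/(1/1 + 1/33 + 1/3.9) = 0.7772 Ω
R_th = 0.7772 Ω
I_n = V_th/R_th = 7.772/0.7772 = 10 A, and R_n = R_th = 0.7772 Ω

Final answer: I_n = 10 A, R_n = 0.7772 Ω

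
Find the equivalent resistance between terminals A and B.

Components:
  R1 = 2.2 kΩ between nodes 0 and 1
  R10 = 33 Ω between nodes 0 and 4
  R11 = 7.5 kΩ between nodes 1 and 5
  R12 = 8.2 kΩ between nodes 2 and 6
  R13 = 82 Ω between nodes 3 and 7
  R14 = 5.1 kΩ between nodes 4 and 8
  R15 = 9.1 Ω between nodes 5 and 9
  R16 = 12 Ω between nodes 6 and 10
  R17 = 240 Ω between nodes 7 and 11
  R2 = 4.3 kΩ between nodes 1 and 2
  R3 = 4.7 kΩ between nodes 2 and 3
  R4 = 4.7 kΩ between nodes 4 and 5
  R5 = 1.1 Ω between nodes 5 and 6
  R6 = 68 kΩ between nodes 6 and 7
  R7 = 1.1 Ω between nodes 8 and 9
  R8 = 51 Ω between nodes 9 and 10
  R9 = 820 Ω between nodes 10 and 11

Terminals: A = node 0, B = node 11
The network is not a plain series/parallel combination. Inject a 1 A test current into terminal A (node 0) and return it from terminal B (node 11); then R_eq = V_A / (1 A).
Nodal analysis, taking node 11 as the 0 V reference.
Current source I_test pushes 1 A into node 0 and draws it out of node 11.
KCL at each unknown node (sum of currents leaving = 0; resistances in Ω):
  Node 0: (V_0 - V_1)/2200 + (V_0 - V_4)/33 - 1 = 0
  Node 1: (V_1 - V_0)/2200 + (V_1 - V_2)/4300 + (V_1 - V_5)/7500 = 0
  Node 2: (V_2 - V_1)/4300 + (V_2 - V_3)/4700 + (V_2 - V_6)/8200 = 0
  Node 3: (V_3 - V_2)/4700 + (V_3 - V_7)/82 = 0
  Node 4: (V_4 - V_0)/33 + (V_4 - V_5)/4700 + (V_4 - V_8)/5100 = 0
  Node 5: (V_5 - V_1)/7500 + (V_5 - V_4)/4700 + (V_5 - V_6)/1.1 + (V_5 - V_9)/9.1 = 0
  Node 6: (V_6 - V_2)/8200 + (V_6 - V_5)/1.1 + (V_6 - V_7)/68000 + (V_6 - V_10)/12 = 0
  Node 7: (V_7 - V_3)/82 + (V_7 - V_6)/68000 + (V_7 - 0)/240 = 0
  Node 8: (V_8 - V_4)/5100 + (V_8 - V_9)/1.1 = 0
  Node 9: (V_9 - V_5)/9.1 + (V_9 - V_8)/1.1 + (V_9 - V_10)/51 = 0
  Node 10: (V_10 - V_6)/12 + (V_10 - V_9)/51 + (V_10 - 0)/820 = 0
Collecting terms (coefficients in siemens):
  0.03076·V_0 - 0.0004545·V_1 - 0.0303·V_4 = 1
  0.0008204·V_1 - 0.0004545·V_0 - 0.0002326·V_2 - 0.0001333·V_5 = 0
  0.0005673·V_2 - 0.0002326·V_1 - 0.0002128·V_3 - 0.000122·V_6 = 0
  0.01241·V_3 - 0.0002128·V_2 - 0.0122·V_7 = 0
  0.03071·V_4 - 0.0303·V_0 - 0.0002128·V_5 - 0.0001961·V_8 = 0
  1.019·V_5 - 0.0001333·V_1 - 0.0002128·V_4 - 0.9091·V_6 - 0.1099·V_9 = 0
  0.9926·V_6 - 0.000122·V_2 - 0.9091·V_5 - 0.00001471·V_7 - 0.08333·V_10 = 0
  0.01638·V_7 - 0.0122·V_3 - 0.00001471·V_6 = 0
  0.9093·V_8 - 0.0001961·V_4 - 0.9091·V_9 = 0
  1.039·V_9 - 0.1099·V_5 - 0.9091·V_8 - 0.01961·V_10 = 0
  0.1042·V_10 - 0.08333·V_6 - 0.01961·V_9 = 0
Solving these 11 simultaneous equations (Gaussian elimination) gives:
  V_0 = 2368 V, V_1 = 1664 V, V_2 = 849.8 V, V_3 = 56.6 V
  V_4 = 2346 V, V_5 = 682.2 V, V_6 = 681.5 V, V_7 = 42.76 V
  V_8 = 683.8 V, V_9 = 683.5 V, V_10 = 673.9 V
R_eq = V_0 / 1 A = 2368 Ω = 2.368 kΩ

Final answer: 2.368 kΩ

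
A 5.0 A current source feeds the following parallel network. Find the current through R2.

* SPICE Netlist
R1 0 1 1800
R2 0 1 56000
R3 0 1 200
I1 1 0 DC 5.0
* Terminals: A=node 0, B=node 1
All resistors sit directly between nodes 0 and 1, so they are in parallel and share one voltage V; the full source current 5 A splits among them.
1/R_par = 1/1800 + 1/56000 + 1/200 = 0.005573 S  =>  R_par = 179.4 Ω
V = I × R_par = 5 × 179.4 = 897.1 V
I_R2 = V/R2 = 897.1/56000 = 0.01602 A

Final answer: 0.01602 A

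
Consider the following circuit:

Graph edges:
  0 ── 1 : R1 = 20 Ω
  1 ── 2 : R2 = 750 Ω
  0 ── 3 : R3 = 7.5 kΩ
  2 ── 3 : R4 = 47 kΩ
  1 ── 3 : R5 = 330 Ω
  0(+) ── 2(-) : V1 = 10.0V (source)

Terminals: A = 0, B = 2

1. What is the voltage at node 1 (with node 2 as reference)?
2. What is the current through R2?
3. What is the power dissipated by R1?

Nodal analysis, taking node 2 as the 0 V reference.
Source V1 fixes V_0 = 10 V.
KCL at each unknown node (sum of currents leaving = 0; resistances in Ω):
  Node 1: (V_1 - 10)/20 + (V_1 - 0)/750 + (V_1 - V_3)/330 = 0
  Node 3: (V_3 - 10)/7500 + (V_3 - 0)/47000 + (V_3 - V_1)/330 = 0
Collecting terms (coefficients in siemens):
  0.05436·V_1 - 0.00303·V_3 = 0.5
  0.003185·V_3 - 0.00303·V_1 = 0.001333
Determinant D = (0.05436)(0.003185) - (-0.00303)(-0.00303) = 0.000164
V_1 = [(0.5)(0.003185) - (-0.00303)(0.001333)]/D = 9.737 V
V_3 = [(0.05436)(0.001333) - (0.5)(-0.00303)]/D = 9.683 V
Part 1:
  Read off the nodal solution: V_1 = 9.737 V
Part 2:
  I_R2 = (V_1 - V_2)/R2 = (9.737 - 0)/750 = 0.01298 A
  Magnitude: I_R2 = 0.01298 A
Part 3:
  I_R1 = (V_0 - V_1)/R1 = (10 - 9.737)/20 = 0.01315 A
  P_R1 = I_R1² × R1 = (0.01315)² × 20 = 0.003457 W

Final answers:
1. V_1 = 9.737 V
2. I_R2 = 0.01298 A
3. P_R1 = 0.003457 W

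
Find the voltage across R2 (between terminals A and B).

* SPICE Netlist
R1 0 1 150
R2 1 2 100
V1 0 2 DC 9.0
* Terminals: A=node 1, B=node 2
R1 and R2 are in series across V1 (node 0 → node 1 → node 2), and the output A–B is taken across R2, so this is a voltage divider.
Series current: I = V1/(R1 + R2) = 9/(150 + 100) = 9/250 = 0.036 A
V_R2 = I × R2 = V1 × R2/(R1 + R2) = 9 × 100/250 = 3.6 V

Final answer: 3.6 V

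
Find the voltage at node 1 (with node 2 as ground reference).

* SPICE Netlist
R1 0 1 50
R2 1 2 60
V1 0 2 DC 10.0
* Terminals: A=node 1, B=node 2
Nodal analysis, taking node 2 as the 0 V reference.
Source V1 fixes V_0 = 10 V.
KCL at each unknown node (sum of currents leaving = 0; resistances in Ω):
  Node 1: (V_1 - 10)/50 + (V_1 - 0)/60 = 0
Collecting terms: 0.03667 × V_1 = 0.2  =>  V_1 = 5.455 V
The requested potential is V_1 = 5.455 V.

Final answer: V_1 = 5.455 V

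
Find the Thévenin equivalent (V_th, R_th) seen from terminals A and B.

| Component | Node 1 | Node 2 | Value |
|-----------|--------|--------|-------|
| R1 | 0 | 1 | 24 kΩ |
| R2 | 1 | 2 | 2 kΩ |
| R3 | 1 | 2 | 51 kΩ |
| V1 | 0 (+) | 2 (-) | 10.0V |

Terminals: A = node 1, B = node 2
Step 1 — V_th is the open-circuit voltage V_A - V_B (nothing connected across the terminals).
Nodal analysis, taking node 2 as the 0 V reference.
Source V1 fixes V_0 = 10 V.
KCL at each unknown node (sum of currents leaving = 0; resistances in Ω):
  Node 1: (V_1 - 10)/24000 + (V_1 - 0)/2000 + (V_1 - 0)/51000 = 0
Collecting terms: 0.0005613 × V_1 = 0.0004167  =>  V_1 = 0.7424 V
V_th = V_1 - V_2 = 0.7424 - 0 = 0.7424 V
Step 2 — R_th: zero the source — replace V1 by a short circuit (node 2 merges into node 0) — and find the resistance seen between A (node 1) and B (node 0).
Reduce the network between node 1 (A) and node 0 (B) by series/parallel combination:
  Rp1 = R1 ‖ R2 ‖ R3 (parallel, all between nodes 0 and 1) = 1/(1/24000 + 1/2000 + 1/51000) = 1782 Ω
R_th = 1.782 kΩ

Final answer: V_th = 0.7424 V, R_th = 1.782 kΩ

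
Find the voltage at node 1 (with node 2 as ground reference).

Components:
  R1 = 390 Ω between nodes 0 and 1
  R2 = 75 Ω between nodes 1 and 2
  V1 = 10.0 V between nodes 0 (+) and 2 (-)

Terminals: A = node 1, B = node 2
Nodal analysis, taking node 2 as the 0 V reference.
Source V1 fixes V_0 = 10 V.
KCL at each unknown node (sum of currents leaving = 0; resistances in Ω):
  Node 1: (V_1 - 10)/390 + (V_1 - 0)/75 = 0
Collecting terms: 0.0159 × V_1 = 0.02564  =>  V_1 = 1.613 V
The requested potential is V_1 = 1.613 V.

Final answer: V_1 = 1.613 V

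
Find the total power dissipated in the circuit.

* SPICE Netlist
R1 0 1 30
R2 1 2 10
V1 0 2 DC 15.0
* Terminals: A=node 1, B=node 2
Nodal analysis, taking node 2 as the 0 V reference.
Source V1 fixes V_0 = 15 V.
KCL at each unknown node (sum of currents leaving = 0; resistances in Ω):
  Node 1: (V_1 - 15)/30 + (V_1 - 0)/10 = 0
Collecting terms: 0.1333 × V_1 = 0.5  =>  V_1 = 3.75 V
Power in each resistor, P = (ΔV)²/R:
  P_R1 = (15 - 3.75)²/30 = 4.219 W
  P_R2 = (3.75 - 0)²/10 = 1.406 W
P_total = P_R1 + P_R2 = 5.625 W

Final answer: 5.625 W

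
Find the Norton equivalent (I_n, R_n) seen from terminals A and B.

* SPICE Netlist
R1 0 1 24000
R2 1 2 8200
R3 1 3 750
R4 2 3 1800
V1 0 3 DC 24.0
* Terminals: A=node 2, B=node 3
Find the Thévenin equivalent first; then I_n = V_th/R_th and R_n = R_th.
Step 1 — V_th is the open-circuit voltage V_A - V_B (nothing connected across the terminals).
Nodal analysis, taking node 3 as the 0 V reference.
Source V1 fixes V_0 = 24 V.
KCL at each unknown node (sum of currents leaving = 0; resistances in Ω):
  Node 1: (V_1 - 24)/24000 + (V_1 - V_2)/8200 + (V_1 - 0)/750 = 0
  Node 2: (V_2 - V_1)/8200 + (V_2 - 0)/1800 = 0
Collecting terms (coefficients in siemens):
  0.001497·V_1 - 0.000122·V_2 = 0.001
  0.0006775·V_2 - 0.000122·V_1 = 0
Determinant D = (0.001497)(0.0006775) - (-0.000122)(-0.000122) = 0.0000009993
V_1 = [(0.001)(0.0006775) - (-0.000122)(0)]/D = 0.678 V
V_2 = [(0.001497)(0) - (0.001)(-0.000122)]/D = 0.122 V
V_th = V_2 - V_3 = 0.122 - 0 = 0.122 V
Step 2 — R_th: zero the source — replace V1 by a short circuit (node 3 merges into node 0) — and find the resistance seen between A (node 2) and B (node 0).
Reduce the network between node 2 (A) and node 0 (B) by series/parallel combination:
  Rp1 = R1 ‖ R3 (parallel, both between nodes 0 and 1) = 1/(1/24000 + 1/750) = 727.3 Ω
  Rs1 = R2 + Rp1 (series, joined only at node 1) = 8200 + 727.3 = 8927 Ω
  Rp2 = R4 ‖ Rs1 (parallel, both between nodes 0 and 2) = 1/(1/1800 + 1/8927) = 1498 Ω
R_th = 1.498 kΩ
I_n = V_th/R_th = 0.122/1498 = 0.00008147 A, and R_n = R_th = 1.498 kΩ

Final answer: I_n = 8.147e-05 A, R_n = 1.498 kΩ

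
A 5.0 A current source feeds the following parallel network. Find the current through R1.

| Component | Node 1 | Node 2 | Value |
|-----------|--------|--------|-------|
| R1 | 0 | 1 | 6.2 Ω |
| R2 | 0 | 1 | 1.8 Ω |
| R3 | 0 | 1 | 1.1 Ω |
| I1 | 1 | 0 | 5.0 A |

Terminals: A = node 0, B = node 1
All resistors sit directly between nodes 0 and 1, so they are in parallel and share one voltage V; the full source current 5 A splits among them.
1/R_par = 1/6.2 + 1/1.8 + 1/1.1 = 1.626 S  =>  R_par = 0.615 Ω
V = I × R_par = 5 × 0.615 = 3.075 V
I_R1 = V/R1 = 3.075/6.2 = 0.496 A

Final answer: 0.496 A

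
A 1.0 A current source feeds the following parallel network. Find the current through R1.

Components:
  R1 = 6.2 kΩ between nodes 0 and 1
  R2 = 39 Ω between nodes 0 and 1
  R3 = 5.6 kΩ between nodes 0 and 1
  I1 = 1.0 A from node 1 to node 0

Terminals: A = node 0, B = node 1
All resistors sit directly between nodes 0 and 1, so they are in parallel and share one voltage V; the full source current 1 A splits among them.
1/R_par = 1/6200 + 1/39 + 1/5600 = 0.02598 S  =>  R_par = 38.49 Ω
V = I × R_par = 1 × 38.49 = 38.49 V
I_R1 = V/R1 = 38.49/6200 = 0.006208 A

Final answer: 0.006208 A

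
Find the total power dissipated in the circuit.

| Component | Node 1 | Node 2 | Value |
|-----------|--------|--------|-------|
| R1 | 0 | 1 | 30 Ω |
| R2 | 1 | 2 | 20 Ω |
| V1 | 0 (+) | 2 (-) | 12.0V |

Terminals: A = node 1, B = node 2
Nodal analysis, taking node 2 as the 0 V reference.
Source V1 fixes V_0 = 12 V.
KCL at each unknown node (sum of currents leaving = 0; resistances in Ω):
  Node 1: (V_1 - 12)/30 + (V_1 - 0)/20 = 0
Collecting terms: 0.08333 × V_1 = 0.4  =>  V_1 = 4.8 V
Power in each resistor, P = (ΔV)²/R:
  P_R1 = (12 - 4.8)²/30 = 1.728 W
  P_R2 = (4.8 - 0)²/20 = 1.152 W
P_total = P_R1 + P_R2 = 2.88 W

Final answer: 2.88 W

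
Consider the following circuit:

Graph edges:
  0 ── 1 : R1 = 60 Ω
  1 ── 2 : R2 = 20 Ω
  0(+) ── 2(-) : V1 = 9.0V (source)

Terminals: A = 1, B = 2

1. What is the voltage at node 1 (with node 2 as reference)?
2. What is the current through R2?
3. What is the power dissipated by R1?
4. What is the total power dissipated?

Nodal analysis, taking node 2 as the 0 V reference.
Source V1 fixes V_0 = 9 V.
KCL at each unknown node (sum of currents leaving = 0; resistances in Ω):
  Node 1: (V_1 - 9)/60 + (V_1 - 0)/20 = 0
Collecting terms: 0.06667 × V_1 = 0.15  =>  V_1 = 2.25 V
Part 1:
  Read off the nodal solution: V_1 = 2.25 V
Part 2:
  I_R2 = (V_1 - V_2)/R2 = (2.25 - 0)/20 = 0.1125 A
  Magnitude: I_R2 = 0.1125 A
Part 3:
  I_R1 = (V_0 - V_1)/R1 = (9 - 2.25)/60 = 0.1125 A
  P_R1 = I_R1² × R1 = (0.1125)² × 60 = 0.7594 W
Part 4:
  Power in each resistor, P = (ΔV)²/R:
    P_R1 = (9 - 2.25)²/60 = 0.7594 W
    P_R2 = (2.25 - 0)²/20 = 0.2531 W
  P_total = P_R1 + P_R2 = 1.012 W

Final answers:
1. V_1 = 2.25 V
2. I_R2 = 0.1125 A
3. P_R1 = 0.7594 W
4. P_total = 1.012 W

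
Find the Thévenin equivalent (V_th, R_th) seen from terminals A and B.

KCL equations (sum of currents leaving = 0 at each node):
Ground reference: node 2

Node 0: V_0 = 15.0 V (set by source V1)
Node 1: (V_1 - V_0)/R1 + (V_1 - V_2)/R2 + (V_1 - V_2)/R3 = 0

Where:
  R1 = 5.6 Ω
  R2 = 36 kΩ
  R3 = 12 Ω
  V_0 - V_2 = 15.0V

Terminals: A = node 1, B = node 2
Step 1 — V_th is the open-circuit voltage V_A - V_B (nothing connected across the terminals).
Nodal analysis, taking node 2 as the 0 V reference.
Source V1 fixes V_0 = 15 V.
KCL at each unknown node (sum of currents leaving = 0; resistances in Ω):
  Node 1: (V_1 - 15)/5.6 + (V_1 - 0)/36000 + (V_1 - 0)/12 = 0
Collecting terms: 0.2619 × V_1 = 2.679  =>  V_1 = 10.23 V
V_th = V_1 - V_2 = 10.23 - 0 = 10.23 V
Step 2 — R_th: zero the source — replace V1 by a short circuit (node 2 merges into node 0) — and find the resistance seen between A (node 1) and B (node 0).
Reduce the network between node 1 (A) and node 0 (B) by series/parallel combination:
  Rp1 = R1 ‖ R2 ‖ R3 (parallel, all between nodes 0 and 1) = 1/(1/5.6 + 1/36000 + 1/12) = 3.818 Ω
R_th = 3.818 Ω

Final answer: V_th = 10.23 V, R_th = 3.818 Ω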